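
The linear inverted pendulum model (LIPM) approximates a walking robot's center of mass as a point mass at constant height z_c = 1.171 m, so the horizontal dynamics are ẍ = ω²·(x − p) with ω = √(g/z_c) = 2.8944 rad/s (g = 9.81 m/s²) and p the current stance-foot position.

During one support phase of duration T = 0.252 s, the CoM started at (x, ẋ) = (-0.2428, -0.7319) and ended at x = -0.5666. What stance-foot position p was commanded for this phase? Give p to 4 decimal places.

p = 0.1981

ωT = 2.8944·0.252 = 0.729389; cosh(ωT) = 1.278008, sinh(ωT) = 0.795805
x(T) = p + (x₀−p)·cosh(ωT) + (ẋ₀/ω)·sinh(ωT) ⇒ p·(1 − cosh) = x(T) − x₀·cosh − (ẋ₀/ω)·sinh
numerator   = -0.5666 − (-0.2428)·1.278008 − (-0.7319/2.8944)·0.795805 = -0.055066
denominator = 1 − 1.278008 = -0.278008
p = -0.055066 / -0.278008 = 0.1981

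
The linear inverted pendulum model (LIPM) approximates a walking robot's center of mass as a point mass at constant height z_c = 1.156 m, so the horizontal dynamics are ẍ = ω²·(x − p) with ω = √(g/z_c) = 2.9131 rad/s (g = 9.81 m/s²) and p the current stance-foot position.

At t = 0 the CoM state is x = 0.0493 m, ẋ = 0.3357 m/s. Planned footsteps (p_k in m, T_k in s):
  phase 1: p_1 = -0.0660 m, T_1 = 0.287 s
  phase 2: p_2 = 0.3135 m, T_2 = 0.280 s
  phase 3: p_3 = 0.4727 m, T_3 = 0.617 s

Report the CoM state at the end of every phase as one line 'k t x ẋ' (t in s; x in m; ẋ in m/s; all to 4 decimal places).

1 0.2870 0.2000 0.7747
2 0.5670 0.4018 0.7464
3 1.1840 1.0048 1.7079

phase 1: p=-0.0660, T=0.287, ωT=0.836060, cosh=1.370336, sinh=0.936921; start (x,ẋ)=(0.049300, 0.335700) → end (x,ẋ)=(0.199969, 0.774715)
phase 2: p=0.3135, T=0.280, ωT=0.815668, cosh=1.351515, sinh=0.909171; start (x,ẋ)=(0.199969, 0.774715) → end (x,ẋ)=(0.401848, 0.746351)
phase 3: p=0.4727, T=0.617, ωT=1.797383, cosh=3.099783, sinh=2.934051; start (x,ẋ)=(0.401848, 0.746351) → end (x,ẋ)=(1.004792, 1.707938)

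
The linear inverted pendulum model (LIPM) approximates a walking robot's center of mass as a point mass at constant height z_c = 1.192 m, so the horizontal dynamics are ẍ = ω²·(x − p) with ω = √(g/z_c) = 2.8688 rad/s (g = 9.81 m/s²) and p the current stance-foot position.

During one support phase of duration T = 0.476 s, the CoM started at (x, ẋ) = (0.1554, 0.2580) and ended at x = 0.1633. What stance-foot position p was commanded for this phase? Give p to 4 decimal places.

p = 0.2997

ωT = 2.8688·0.476 = 1.365549; cosh(ωT) = 2.086557, sinh(ωT) = 1.831316
x(T) = p + (x₀−p)·cosh(ωT) + (ẋ₀/ω)·sinh(ωT) ⇒ p·(1 − cosh) = x(T) − x₀·cosh − (ẋ₀/ω)·sinh
numerator   = 0.1633 − (0.1554)·2.086557 − (0.2580/2.8688)·1.831316 = -0.325647
denominator = 1 − 2.086557 = -1.086557
p = -0.325647 / -1.086557 = 0.2997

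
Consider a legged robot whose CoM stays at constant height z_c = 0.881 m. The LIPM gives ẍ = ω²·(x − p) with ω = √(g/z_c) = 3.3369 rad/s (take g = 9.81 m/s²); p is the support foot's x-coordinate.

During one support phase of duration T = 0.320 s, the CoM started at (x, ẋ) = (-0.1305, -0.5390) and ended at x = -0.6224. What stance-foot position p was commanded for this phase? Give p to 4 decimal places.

p = 0.3241

ωT = 3.3369·0.320 = 1.067808; cosh(ωT) = 1.626379, sinh(ωT) = 1.282617
x(T) = p + (x₀−p)·cosh(ωT) + (ẋ₀/ω)·sinh(ωT) ⇒ p·(1 − cosh) = x(T) − x₀·cosh − (ẋ₀/ω)·sinh
numerator   = -0.6224 − (-0.1305)·1.626379 − (-0.5390/3.3369)·1.282617 = -0.202980
denominator = 1 − 1.626379 = -0.626379
p = -0.202980 / -0.626379 = 0.3241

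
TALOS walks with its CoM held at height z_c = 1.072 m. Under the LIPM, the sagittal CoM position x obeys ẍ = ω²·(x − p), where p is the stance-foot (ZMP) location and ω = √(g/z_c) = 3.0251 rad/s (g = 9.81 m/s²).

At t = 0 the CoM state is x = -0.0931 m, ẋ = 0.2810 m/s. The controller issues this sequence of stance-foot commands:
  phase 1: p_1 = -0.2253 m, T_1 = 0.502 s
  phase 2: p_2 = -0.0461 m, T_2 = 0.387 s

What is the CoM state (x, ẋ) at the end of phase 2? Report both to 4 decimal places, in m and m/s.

x = 1.2954, ẋ = 4.2182

phase 1: p=-0.2253, T=0.502, ωT=1.518600, cosh=2.392424, sinh=2.173406; start (x,ẋ)=(-0.093100, 0.281000) → end (x,ẋ)=(0.292865, 1.541456)
phase 2: p=-0.0461, T=0.387, ωT=1.170714, cosh=1.767219, sinh=1.457074; start (x,ẋ)=(0.292865, 1.541456) → end (x,ẋ)=(1.295385, 4.218178)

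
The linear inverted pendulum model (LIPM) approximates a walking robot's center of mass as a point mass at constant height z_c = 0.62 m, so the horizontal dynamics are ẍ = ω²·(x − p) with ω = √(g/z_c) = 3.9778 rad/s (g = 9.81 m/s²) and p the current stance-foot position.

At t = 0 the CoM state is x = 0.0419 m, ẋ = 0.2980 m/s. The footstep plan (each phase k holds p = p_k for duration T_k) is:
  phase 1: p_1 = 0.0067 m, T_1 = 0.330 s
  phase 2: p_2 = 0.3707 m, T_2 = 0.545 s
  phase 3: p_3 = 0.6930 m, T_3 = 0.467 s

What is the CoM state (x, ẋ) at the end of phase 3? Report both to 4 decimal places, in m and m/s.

phase 1: p=0.0067, T=0.330, ωT=1.312674, cosh=1.992598, sinh=1.723499; start (x,ẋ)=(0.041900, 0.298000) → end (x,ẋ)=(0.205957, 0.835116)
phase 2: p=0.3707, T=0.545, ωT=2.167901, cosh=4.427169, sinh=4.312751; start (x,ẋ)=(0.205957, 0.835116) → end (x,ẋ)=(0.546791, 0.870986)
phase 3: p=0.6930, T=0.467, ωT=1.857633, cosh=3.282294, sinh=3.126253; start (x,ẋ)=(0.546791, 0.870986) → end (x,ẋ)=(0.897629, 1.040635)

x = 0.8976, ẋ = 1.0406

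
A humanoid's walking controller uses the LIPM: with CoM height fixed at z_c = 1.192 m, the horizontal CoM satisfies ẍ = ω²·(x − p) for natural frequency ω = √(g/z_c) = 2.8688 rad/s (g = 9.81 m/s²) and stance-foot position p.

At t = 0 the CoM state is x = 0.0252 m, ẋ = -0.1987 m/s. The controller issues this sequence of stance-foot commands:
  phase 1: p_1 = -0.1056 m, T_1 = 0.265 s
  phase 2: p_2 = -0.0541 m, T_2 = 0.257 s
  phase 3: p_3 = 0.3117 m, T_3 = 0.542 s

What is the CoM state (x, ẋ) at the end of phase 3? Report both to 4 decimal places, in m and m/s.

x = -0.1943, ẋ = -1.2422

phase 1: p=-0.1056, T=0.265, ωT=0.760232, cosh=1.303165, sinh=0.835607; start (x,ẋ)=(0.025200, -0.198700) → end (x,ẋ)=(0.006978, 0.054614)
phase 2: p=-0.0541, T=0.257, ωT=0.737282, cosh=1.284329, sinh=0.805916; start (x,ẋ)=(0.006978, 0.054614) → end (x,ẋ)=(0.039686, 0.211355)
phase 3: p=0.3117, T=0.542, ωT=1.554890, cosh=2.472888, sinh=2.261676; start (x,ẋ)=(0.039686, 0.211355) → end (x,ẋ)=(-0.194334, -1.242249)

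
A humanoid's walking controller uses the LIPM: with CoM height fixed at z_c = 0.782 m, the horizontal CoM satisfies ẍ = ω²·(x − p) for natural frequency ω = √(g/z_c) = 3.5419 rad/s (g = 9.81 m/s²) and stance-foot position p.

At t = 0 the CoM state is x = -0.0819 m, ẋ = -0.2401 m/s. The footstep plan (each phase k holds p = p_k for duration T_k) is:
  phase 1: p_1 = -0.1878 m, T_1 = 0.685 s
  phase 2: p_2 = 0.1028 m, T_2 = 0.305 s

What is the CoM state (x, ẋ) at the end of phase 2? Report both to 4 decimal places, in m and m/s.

x = 0.2632, ẋ = 0.8992

phase 1: p=-0.1878, T=0.685, ωT=2.426202, cosh=5.702095, sinh=5.613723; start (x,ẋ)=(-0.081900, -0.240100) → end (x,ẋ)=(0.035506, 0.736563)
phase 2: p=0.1028, T=0.305, ωT=1.080280, cosh=1.642502, sinh=1.303001; start (x,ẋ)=(0.035506, 0.736563) → end (x,ẋ)=(0.263238, 0.899237)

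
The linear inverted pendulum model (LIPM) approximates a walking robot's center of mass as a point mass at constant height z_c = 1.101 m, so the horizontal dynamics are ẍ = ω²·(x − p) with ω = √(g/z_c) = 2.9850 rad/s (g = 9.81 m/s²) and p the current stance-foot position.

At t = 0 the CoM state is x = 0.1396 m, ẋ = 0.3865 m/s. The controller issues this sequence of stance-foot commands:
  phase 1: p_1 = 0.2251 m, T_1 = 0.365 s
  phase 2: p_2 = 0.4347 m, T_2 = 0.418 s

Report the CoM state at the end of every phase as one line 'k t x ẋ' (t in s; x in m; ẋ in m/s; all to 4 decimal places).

phase 1: p=0.2251, T=0.365, ωT=1.089525, cosh=1.654619, sinh=1.318243; start (x,ẋ)=(0.139600, 0.386500) → end (x,ẋ)=(0.254317, 0.303072)
phase 2: p=0.4347, T=0.418, ωT=1.247730, cosh=1.884792, sinh=1.597636; start (x,ẋ)=(0.254317, 0.303072) → end (x,ẋ)=(0.256926, -0.289009)

1 0.3650 0.2543 0.3031
2 0.7830 0.2569 -0.2890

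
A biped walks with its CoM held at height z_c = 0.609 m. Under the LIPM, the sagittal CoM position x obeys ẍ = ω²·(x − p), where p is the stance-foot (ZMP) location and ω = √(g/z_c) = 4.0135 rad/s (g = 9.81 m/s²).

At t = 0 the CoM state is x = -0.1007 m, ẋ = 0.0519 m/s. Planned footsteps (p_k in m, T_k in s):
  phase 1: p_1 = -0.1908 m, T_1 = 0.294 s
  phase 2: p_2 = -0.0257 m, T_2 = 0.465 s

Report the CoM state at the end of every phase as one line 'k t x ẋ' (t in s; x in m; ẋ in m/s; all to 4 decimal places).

phase 1: p=-0.1908, T=0.294, ωT=1.179969, cosh=1.780781, sinh=1.473493; start (x,ẋ)=(-0.100700, 0.051900) → end (x,ẋ)=(-0.011297, 0.625262)
phase 2: p=-0.0257, T=0.465, ωT=1.866278, cosh=3.309444, sinh=3.154745; start (x,ẋ)=(-0.011297, 0.625262) → end (x,ẋ)=(0.513441, 2.251627)

1 0.2940 -0.0113 0.6253
2 0.7590 0.5134 2.2516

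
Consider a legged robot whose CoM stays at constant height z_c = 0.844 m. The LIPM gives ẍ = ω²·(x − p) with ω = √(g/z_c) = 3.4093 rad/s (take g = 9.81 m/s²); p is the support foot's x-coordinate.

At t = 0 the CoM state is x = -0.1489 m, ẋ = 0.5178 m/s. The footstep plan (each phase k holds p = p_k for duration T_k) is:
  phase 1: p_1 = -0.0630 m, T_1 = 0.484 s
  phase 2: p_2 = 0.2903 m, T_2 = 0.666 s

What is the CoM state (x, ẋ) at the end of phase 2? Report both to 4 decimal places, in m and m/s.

x = 0.2227, ẋ = -0.0902

phase 1: p=-0.0630, T=0.484, ωT=1.650101, cosh=2.699769, sinh=2.507738; start (x,ẋ)=(-0.148900, 0.517800) → end (x,ẋ)=(0.085962, 0.663527)
phase 2: p=0.2903, T=0.666, ωT=2.270594, cosh=4.894201, sinh=4.790950; start (x,ẋ)=(0.085962, 0.663527) → end (x,ẋ)=(0.222655, -0.090182)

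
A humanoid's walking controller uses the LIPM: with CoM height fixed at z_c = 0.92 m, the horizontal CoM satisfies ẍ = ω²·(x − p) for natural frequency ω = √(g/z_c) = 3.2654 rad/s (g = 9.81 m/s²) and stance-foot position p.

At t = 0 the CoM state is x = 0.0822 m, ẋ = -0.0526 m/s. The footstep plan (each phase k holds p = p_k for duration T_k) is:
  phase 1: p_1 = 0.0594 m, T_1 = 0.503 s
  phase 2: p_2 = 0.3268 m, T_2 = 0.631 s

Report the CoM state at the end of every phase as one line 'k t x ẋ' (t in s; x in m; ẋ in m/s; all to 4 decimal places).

phase 1: p=0.0594, T=0.503, ωT=1.642496, cosh=2.680775, sinh=2.487279; start (x,ẋ)=(0.082200, -0.052600) → end (x,ẋ)=(0.080456, 0.044172)
phase 2: p=0.3268, T=0.631, ωT=2.060467, cosh=3.988516, sinh=3.861122; start (x,ẋ)=(0.080456, 0.044172) → end (x,ẋ)=(-0.603517, -2.929753)

1 0.5030 0.0805 0.0442
2 1.1340 -0.6035 -2.9298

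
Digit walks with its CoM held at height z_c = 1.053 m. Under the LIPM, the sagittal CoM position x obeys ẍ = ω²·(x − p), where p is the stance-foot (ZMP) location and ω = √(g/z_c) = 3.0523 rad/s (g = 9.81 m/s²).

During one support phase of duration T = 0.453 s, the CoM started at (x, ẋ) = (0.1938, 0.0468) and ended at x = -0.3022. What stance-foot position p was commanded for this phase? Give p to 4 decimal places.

p = 0.6630

ωT = 3.0523·0.453 = 1.382692; cosh(ωT) = 2.118259, sinh(ωT) = 1.867357
x(T) = p + (x₀−p)·cosh(ωT) + (ẋ₀/ω)·sinh(ωT) ⇒ p·(1 − cosh) = x(T) − x₀·cosh − (ẋ₀/ω)·sinh
numerator   = -0.3022 − (0.1938)·2.118259 − (0.0468/3.0523)·1.867357 = -0.741350
denominator = 1 − 2.118259 = -1.118259
p = -0.741350 / -1.118259 = 0.6630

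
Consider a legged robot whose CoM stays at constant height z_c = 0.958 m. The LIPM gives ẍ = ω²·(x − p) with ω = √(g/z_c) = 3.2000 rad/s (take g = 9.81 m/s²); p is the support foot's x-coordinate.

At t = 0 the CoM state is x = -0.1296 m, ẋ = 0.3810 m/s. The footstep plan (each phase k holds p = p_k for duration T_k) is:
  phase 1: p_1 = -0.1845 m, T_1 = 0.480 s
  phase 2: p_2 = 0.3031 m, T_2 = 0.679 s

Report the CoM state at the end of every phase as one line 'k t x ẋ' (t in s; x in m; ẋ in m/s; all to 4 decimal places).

phase 1: p=-0.1845, T=0.480, ωT=1.536000, cosh=2.430605, sinh=2.215364; start (x,ẋ)=(-0.129600, 0.381000) → end (x,ẋ)=(0.212707, 1.315256)
phase 2: p=0.3031, T=0.679, ωT=2.172800, cosh=4.448350, sinh=4.334492; start (x,ẋ)=(0.212707, 1.315256) → end (x,ẋ)=(1.682552, 4.596933)

1 0.4800 0.2127 1.3153
2 1.1590 1.6826 4.5969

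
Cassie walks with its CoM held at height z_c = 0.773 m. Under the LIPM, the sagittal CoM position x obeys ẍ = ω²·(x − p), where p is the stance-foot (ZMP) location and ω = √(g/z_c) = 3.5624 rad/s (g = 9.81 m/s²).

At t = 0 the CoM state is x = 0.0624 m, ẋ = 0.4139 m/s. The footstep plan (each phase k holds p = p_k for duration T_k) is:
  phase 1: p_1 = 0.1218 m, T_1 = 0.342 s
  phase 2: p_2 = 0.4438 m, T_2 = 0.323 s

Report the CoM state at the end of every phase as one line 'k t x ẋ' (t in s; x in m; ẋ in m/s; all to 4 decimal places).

1 0.3420 0.1919 0.4345
2 0.6650 0.1793 -0.5209

phase 1: p=0.1218, T=0.342, ωT=1.218341, cosh=1.838646, sinh=1.542926; start (x,ẋ)=(0.062400, 0.413900) → end (x,ẋ)=(0.191850, 0.434522)
phase 2: p=0.4438, T=0.323, ωT=1.150655, cosh=1.738346, sinh=1.421917; start (x,ẋ)=(0.191850, 0.434522) → end (x,ẋ)=(0.179262, -0.520884)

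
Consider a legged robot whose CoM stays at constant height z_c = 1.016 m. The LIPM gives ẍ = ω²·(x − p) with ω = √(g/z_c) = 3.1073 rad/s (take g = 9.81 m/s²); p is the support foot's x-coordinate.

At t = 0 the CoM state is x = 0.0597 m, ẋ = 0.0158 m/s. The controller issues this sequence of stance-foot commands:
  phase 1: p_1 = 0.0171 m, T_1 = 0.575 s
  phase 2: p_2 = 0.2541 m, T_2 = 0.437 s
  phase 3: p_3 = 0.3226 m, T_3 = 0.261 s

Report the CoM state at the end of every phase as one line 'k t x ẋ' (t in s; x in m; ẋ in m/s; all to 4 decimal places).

1 0.5750 0.1626 0.4325
2 1.0120 0.3171 0.3801
3 1.2730 0.4256 0.4967

phase 1: p=0.0171, T=0.575, ωT=1.786697, cosh=3.068609, sinh=2.901096; start (x,ẋ)=(0.059700, 0.015800) → end (x,ẋ)=(0.162574, 0.432505)
phase 2: p=0.2541, T=0.437, ωT=1.357890, cosh=2.072592, sinh=1.815389; start (x,ẋ)=(0.162574, 0.432505) → end (x,ẋ)=(0.317088, 0.380113)
phase 3: p=0.3226, T=0.261, ωT=0.811005, cosh=1.347290, sinh=0.902879; start (x,ẋ)=(0.317088, 0.380113) → end (x,ẋ)=(0.425623, 0.496660)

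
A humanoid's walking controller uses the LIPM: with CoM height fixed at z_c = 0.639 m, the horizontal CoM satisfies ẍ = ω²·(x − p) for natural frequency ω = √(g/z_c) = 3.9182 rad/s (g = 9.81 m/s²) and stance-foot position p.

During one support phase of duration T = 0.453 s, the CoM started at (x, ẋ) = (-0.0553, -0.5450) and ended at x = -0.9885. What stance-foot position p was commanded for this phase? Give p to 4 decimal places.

p = 0.2075

ωT = 3.9182·0.453 = 1.774945; cosh(ωT) = 3.034724, sinh(ωT) = 2.865231
x(T) = p + (x₀−p)·cosh(ωT) + (ẋ₀/ω)·sinh(ωT) ⇒ p·(1 − cosh) = x(T) − x₀·cosh − (ẋ₀/ω)·sinh
numerator   = -0.9885 − (-0.0553)·3.034724 − (-0.5450/3.9182)·2.865231 = -0.422142
denominator = 1 − 3.034724 = -2.034724
p = -0.422142 / -2.034724 = 0.2075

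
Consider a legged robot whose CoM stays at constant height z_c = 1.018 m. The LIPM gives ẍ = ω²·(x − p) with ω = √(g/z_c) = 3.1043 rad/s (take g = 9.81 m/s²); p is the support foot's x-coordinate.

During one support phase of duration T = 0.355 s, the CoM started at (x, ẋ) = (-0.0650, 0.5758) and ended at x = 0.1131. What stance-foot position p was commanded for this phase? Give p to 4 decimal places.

ωT = 3.1043·0.355 = 1.102026; cosh(ωT) = 1.671229, sinh(ωT) = 1.339031
x(T) = p + (x₀−p)·cosh(ωT) + (ẋ₀/ω)·sinh(ωT) ⇒ p·(1 − cosh) = x(T) − x₀·cosh − (ẋ₀/ω)·sinh
numerator   = 0.1131 − (-0.0650)·1.671229 − (0.5758/3.1043)·1.339031 = -0.026640
denominator = 1 − 1.671229 = -0.671229
p = -0.026640 / -0.671229 = 0.0397

p = 0.0397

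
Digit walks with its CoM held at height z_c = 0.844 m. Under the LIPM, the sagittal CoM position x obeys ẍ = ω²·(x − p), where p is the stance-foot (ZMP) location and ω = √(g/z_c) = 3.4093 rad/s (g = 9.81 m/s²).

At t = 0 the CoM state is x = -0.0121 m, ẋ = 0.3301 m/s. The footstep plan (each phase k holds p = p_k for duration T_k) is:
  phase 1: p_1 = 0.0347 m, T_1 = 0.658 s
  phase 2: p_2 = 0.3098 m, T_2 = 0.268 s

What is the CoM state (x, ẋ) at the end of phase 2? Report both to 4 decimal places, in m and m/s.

phase 1: p=0.0347, T=0.658, ωT=2.243319, cosh=4.765335, sinh=4.659229; start (x,ẋ)=(-0.012100, 0.330100) → end (x,ẋ)=(0.262805, 0.829633)
phase 2: p=0.3098, T=0.268, ωT=0.913692, cosh=1.447277, sinh=1.046236; start (x,ẋ)=(0.262805, 0.829633) → end (x,ẋ)=(0.496380, 1.033079)

x = 0.4964, ẋ = 1.0331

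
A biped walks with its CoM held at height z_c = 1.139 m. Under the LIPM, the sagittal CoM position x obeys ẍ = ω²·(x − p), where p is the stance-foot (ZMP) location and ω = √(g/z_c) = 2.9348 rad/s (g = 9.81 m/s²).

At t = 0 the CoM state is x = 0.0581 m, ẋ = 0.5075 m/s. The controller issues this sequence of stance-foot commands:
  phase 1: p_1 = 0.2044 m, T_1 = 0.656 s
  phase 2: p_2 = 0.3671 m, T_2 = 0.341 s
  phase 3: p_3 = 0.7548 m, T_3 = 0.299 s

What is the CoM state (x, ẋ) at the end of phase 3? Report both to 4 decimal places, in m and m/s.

x = 0.2570, ẋ = -0.8940

phase 1: p=0.2044, T=0.656, ωT=1.925229, cosh=3.501280, sinh=3.355437; start (x,ẋ)=(0.058100, 0.507500) → end (x,ẋ)=(0.272401, 0.336205)
phase 2: p=0.3671, T=0.341, ωT=1.000767, cosh=1.543982, sinh=1.176385; start (x,ẋ)=(0.272401, 0.336205) → end (x,ẋ)=(0.355651, 0.192152)
phase 3: p=0.7548, T=0.299, ωT=0.877505, cosh=1.410356, sinh=0.994537; start (x,ẋ)=(0.355651, 0.192152) → end (x,ẋ)=(0.256974, -0.894019)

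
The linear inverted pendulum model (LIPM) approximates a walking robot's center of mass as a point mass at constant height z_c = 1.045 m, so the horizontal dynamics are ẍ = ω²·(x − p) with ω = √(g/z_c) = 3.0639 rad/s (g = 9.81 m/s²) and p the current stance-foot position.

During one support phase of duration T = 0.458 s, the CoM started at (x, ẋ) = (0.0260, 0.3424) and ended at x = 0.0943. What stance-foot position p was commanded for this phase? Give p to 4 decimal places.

p = 0.1516

ωT = 3.0639·0.458 = 1.403266; cosh(ωT) = 2.157130, sinh(ωT) = 1.911337
x(T) = p + (x₀−p)·cosh(ωT) + (ẋ₀/ω)·sinh(ωT) ⇒ p·(1 − cosh) = x(T) − x₀·cosh − (ẋ₀/ω)·sinh
numerator   = 0.0943 − (0.0260)·2.157130 − (0.3424/3.0639)·1.911337 = -0.175383
denominator = 1 − 2.157130 = -1.157130
p = -0.175383 / -1.157130 = 0.1516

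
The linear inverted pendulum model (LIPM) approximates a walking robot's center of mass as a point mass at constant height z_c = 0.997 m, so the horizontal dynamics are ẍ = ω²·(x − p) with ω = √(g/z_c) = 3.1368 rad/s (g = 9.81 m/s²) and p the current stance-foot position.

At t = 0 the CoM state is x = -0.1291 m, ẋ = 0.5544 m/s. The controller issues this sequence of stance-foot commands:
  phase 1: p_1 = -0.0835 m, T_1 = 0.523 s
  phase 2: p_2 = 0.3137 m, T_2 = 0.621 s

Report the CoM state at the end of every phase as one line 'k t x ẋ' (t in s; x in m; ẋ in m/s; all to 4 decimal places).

phase 1: p=-0.0835, T=0.523, ωT=1.640546, cosh=2.675931, sinh=2.482056; start (x,ẋ)=(-0.129100, 0.554400) → end (x,ẋ)=(0.233158, 1.128507)
phase 2: p=0.3137, T=0.621, ωT=1.947953, cosh=3.578439, sinh=3.435874; start (x,ẋ)=(0.233158, 1.128507) → end (x,ẋ)=(1.261588, 3.170239)

1 0.5230 0.2332 1.1285
2 1.1440 1.2616 3.1702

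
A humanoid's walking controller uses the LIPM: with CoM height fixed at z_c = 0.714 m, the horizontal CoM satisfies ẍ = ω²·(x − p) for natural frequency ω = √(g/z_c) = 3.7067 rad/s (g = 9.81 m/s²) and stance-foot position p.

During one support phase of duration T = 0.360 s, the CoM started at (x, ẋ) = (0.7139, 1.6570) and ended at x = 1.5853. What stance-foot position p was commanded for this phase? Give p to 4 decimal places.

p = 0.6349

ωT = 3.7067·0.360 = 1.334412; cosh(ωT) = 2.030538, sinh(ωT) = 1.767225
x(T) = p + (x₀−p)·cosh(ωT) + (ẋ₀/ω)·sinh(ωT) ⇒ p·(1 − cosh) = x(T) − x₀·cosh − (ẋ₀/ω)·sinh
numerator   = 1.5853 − (0.7139)·2.030538 − (1.6570/3.7067)·1.767225 = -0.654300
denominator = 1 − 2.030538 = -1.030538
p = -0.654300 / -1.030538 = 0.6349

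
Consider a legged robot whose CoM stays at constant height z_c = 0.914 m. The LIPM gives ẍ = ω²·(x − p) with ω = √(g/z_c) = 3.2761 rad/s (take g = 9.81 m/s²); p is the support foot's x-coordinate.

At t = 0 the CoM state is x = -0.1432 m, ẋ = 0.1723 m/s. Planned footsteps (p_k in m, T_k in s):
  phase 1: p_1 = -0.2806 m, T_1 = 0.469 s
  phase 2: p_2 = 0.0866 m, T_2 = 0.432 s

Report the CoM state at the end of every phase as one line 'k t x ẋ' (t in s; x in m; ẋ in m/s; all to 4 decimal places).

1 0.4690 0.1701 1.4167
2 0.9010 1.1064 3.6187

phase 1: p=-0.2806, T=0.469, ωT=1.536491, cosh=2.431693, sinh=2.216558; start (x,ẋ)=(-0.143200, 0.172300) → end (x,ẋ)=(0.170090, 1.416733)
phase 2: p=0.0866, T=0.432, ωT=1.415275, cosh=2.180239, sinh=1.937380; start (x,ẋ)=(0.170090, 1.416733) → end (x,ẋ)=(1.106439, 3.618733)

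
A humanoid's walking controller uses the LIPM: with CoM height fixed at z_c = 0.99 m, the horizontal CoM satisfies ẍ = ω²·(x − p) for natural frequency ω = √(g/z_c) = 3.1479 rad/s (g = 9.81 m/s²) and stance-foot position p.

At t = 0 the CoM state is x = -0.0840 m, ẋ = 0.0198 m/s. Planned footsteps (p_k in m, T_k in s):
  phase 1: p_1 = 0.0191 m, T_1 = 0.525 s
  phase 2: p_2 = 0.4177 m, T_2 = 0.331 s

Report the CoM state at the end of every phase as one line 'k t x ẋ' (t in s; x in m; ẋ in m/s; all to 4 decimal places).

1 0.5250 -0.2441 -0.7625
2 0.8560 -0.9376 -3.8006

phase 1: p=0.0191, T=0.525, ωT=1.652648, cosh=2.706163, sinh=2.514621; start (x,ẋ)=(-0.084000, 0.019800) → end (x,ẋ)=(-0.244089, -0.762534)
phase 2: p=0.4177, T=0.331, ωT=1.041955, cosh=1.593759, sinh=1.240994; start (x,ẋ)=(-0.244089, -0.762534) → end (x,ẋ)=(-0.937645, -3.800591)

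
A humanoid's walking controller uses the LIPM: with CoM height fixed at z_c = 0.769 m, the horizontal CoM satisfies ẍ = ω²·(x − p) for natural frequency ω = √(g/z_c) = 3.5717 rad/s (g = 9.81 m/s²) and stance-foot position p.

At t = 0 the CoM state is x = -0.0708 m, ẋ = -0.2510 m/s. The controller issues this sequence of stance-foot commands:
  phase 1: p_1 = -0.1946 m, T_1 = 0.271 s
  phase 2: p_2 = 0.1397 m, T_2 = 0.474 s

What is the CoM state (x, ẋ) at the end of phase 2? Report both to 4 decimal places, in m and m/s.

x = -0.4099, ẋ = -1.7917

phase 1: p=-0.1946, T=0.271, ωT=0.967931, cosh=1.506180, sinh=1.126312; start (x,ẋ)=(-0.070800, -0.251000) → end (x,ẋ)=(-0.087286, 0.119977)
phase 2: p=0.1397, T=0.474, ωT=1.692986, cosh=2.809828, sinh=2.625858; start (x,ẋ)=(-0.087286, 0.119977) → end (x,ẋ)=(-0.409886, -1.791737)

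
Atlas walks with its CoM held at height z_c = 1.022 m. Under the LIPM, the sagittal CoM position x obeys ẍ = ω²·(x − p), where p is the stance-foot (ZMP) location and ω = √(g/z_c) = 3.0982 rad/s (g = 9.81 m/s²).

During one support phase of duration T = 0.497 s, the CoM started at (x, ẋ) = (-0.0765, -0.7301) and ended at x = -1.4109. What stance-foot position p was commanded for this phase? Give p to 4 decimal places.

ωT = 3.0982·0.497 = 1.539805; cosh(ωT) = 2.439053, sinh(ωT) = 2.224630
x(T) = p + (x₀−p)·cosh(ωT) + (ẋ₀/ω)·sinh(ωT) ⇒ p·(1 − cosh) = x(T) − x₀·cosh − (ẋ₀/ω)·sinh
numerator   = -1.4109 − (-0.0765)·2.439053 − (-0.7301/3.0982)·2.224630 = -0.700072
denominator = 1 − 2.439053 = -1.439053
p = -0.700072 / -1.439053 = 0.4865

p = 0.4865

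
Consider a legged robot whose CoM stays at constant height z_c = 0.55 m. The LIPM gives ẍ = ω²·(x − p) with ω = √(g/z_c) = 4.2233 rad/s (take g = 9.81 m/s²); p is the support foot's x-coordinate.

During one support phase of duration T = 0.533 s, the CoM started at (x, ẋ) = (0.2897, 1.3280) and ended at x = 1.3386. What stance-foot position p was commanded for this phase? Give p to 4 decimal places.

p = 0.4022

ωT = 4.2233·0.533 = 2.251019; cosh(ωT) = 4.801350, sinh(ωT) = 4.696058
x(T) = p + (x₀−p)·cosh(ωT) + (ẋ₀/ω)·sinh(ωT) ⇒ p·(1 − cosh) = x(T) − x₀·cosh − (ẋ₀/ω)·sinh
numerator   = 1.3386 − (0.2897)·4.801350 − (1.3280/4.2233)·4.696058 = -1.529008
denominator = 1 − 4.801350 = -3.801350
p = -1.529008 / -3.801350 = 0.4022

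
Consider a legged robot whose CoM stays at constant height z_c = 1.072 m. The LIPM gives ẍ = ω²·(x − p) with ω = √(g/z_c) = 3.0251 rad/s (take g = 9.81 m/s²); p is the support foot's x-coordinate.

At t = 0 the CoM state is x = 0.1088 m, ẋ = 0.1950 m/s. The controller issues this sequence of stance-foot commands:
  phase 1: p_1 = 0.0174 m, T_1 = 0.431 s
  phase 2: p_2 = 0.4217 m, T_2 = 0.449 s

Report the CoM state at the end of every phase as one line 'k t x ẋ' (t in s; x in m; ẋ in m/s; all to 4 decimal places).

1 0.4310 0.3081 0.8573
2 0.8800 0.7009 1.1532

phase 1: p=0.0174, T=0.431, ωT=1.303818, cosh=1.977413, sinh=1.705920; start (x,ẋ)=(0.108800, 0.195000) → end (x,ẋ)=(0.308100, 0.857272)
phase 2: p=0.4217, T=0.449, ωT=1.358270, cosh=2.073282, sinh=1.816177; start (x,ẋ)=(0.308100, 0.857272) → end (x,ẋ)=(0.700856, 1.153238)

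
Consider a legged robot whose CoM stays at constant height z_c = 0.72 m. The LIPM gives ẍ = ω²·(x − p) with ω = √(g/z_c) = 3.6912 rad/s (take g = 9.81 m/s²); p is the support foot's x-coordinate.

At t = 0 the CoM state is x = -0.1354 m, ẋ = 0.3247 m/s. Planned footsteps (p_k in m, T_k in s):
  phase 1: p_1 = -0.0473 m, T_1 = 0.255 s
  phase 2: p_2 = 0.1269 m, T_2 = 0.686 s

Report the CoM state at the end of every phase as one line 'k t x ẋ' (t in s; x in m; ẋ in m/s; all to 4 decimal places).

1 0.2550 -0.0818 0.1261
2 0.9410 -0.9807 -4.0171

phase 1: p=-0.0473, T=0.255, ωT=0.941256, cosh=1.476668, sinh=1.086531; start (x,ẋ)=(-0.135400, 0.324700) → end (x,ẋ)=(-0.081817, 0.126140)
phase 2: p=0.1269, T=0.686, ωT=2.532163, cosh=6.330089, sinh=6.250602; start (x,ẋ)=(-0.081817, 0.126140) → end (x,ẋ)=(-0.980692, -4.017081)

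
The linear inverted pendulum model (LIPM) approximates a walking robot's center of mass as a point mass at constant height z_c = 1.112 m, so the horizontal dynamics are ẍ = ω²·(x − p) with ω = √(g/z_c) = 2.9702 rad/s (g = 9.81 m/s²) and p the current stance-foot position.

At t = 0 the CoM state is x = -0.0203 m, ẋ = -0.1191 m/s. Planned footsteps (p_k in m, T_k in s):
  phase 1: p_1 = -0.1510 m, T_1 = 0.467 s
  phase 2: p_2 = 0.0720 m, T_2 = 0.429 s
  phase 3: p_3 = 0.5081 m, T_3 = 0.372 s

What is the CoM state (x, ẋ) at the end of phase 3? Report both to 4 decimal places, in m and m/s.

x = 0.5233, ẋ = 0.5237

phase 1: p=-0.1510, T=0.467, ωT=1.387083, cosh=2.126480, sinh=1.876677; start (x,ẋ)=(-0.020300, -0.119100) → end (x,ẋ)=(0.051679, 0.475272)
phase 2: p=0.0720, T=0.429, ωT=1.274216, cosh=1.927773, sinh=1.648123; start (x,ẋ)=(0.051679, 0.475272) → end (x,ẋ)=(0.296548, 0.816742)
phase 3: p=0.5081, T=0.372, ωT=1.104914, cosh=1.675103, sinh=1.343863; start (x,ẋ)=(0.296548, 0.816742) → end (x,ẋ)=(0.523263, 0.523709)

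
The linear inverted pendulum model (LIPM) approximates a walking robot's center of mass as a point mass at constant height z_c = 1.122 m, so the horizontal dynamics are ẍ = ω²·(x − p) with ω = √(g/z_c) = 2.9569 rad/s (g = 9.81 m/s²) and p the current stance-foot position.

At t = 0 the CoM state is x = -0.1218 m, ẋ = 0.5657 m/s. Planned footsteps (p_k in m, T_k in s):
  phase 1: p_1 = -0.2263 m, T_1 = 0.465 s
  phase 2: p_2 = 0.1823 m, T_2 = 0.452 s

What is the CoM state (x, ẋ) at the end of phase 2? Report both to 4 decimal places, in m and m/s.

phase 1: p=-0.2263, T=0.465, ωT=1.374959, cosh=2.103881, sinh=1.851031; start (x,ẋ)=(-0.121800, 0.565700) → end (x,ẋ)=(0.347686, 1.762127)
phase 2: p=0.1823, T=0.452, ωT=1.336519, cosh=2.034265, sinh=1.771506; start (x,ẋ)=(0.347686, 1.762127) → end (x,ẋ)=(1.574446, 4.450954)

x = 1.5744, ẋ = 4.4510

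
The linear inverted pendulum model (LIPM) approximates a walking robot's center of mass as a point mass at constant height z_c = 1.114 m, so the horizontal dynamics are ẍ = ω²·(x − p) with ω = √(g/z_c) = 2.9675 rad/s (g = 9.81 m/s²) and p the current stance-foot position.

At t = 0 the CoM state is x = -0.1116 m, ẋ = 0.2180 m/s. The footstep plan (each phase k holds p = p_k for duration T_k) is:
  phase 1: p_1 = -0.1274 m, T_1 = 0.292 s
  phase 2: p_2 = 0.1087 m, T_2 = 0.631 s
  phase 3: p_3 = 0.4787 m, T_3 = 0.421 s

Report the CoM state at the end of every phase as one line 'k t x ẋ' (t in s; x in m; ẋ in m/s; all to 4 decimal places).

phase 1: p=-0.1274, T=0.292, ωT=0.866510, cosh=1.399506, sinh=0.979089; start (x,ẋ)=(-0.111600, 0.218000) → end (x,ẋ)=(-0.033361, 0.350998)
phase 2: p=0.1087, T=0.631, ωT=1.872492, cosh=3.329114, sinh=3.175374; start (x,ẋ)=(-0.033361, 0.350998) → end (x,ẋ)=(0.011347, -0.170121)
phase 3: p=0.4787, T=0.421, ωT=1.249317, cosh=1.887331, sinh=1.600631; start (x,ẋ)=(0.011347, -0.170121) → end (x,ẋ)=(-0.495111, -2.540940)

1 0.2920 -0.0334 0.3510
2 0.9230 0.0113 -0.1701
3 1.3440 -0.4951 -2.5409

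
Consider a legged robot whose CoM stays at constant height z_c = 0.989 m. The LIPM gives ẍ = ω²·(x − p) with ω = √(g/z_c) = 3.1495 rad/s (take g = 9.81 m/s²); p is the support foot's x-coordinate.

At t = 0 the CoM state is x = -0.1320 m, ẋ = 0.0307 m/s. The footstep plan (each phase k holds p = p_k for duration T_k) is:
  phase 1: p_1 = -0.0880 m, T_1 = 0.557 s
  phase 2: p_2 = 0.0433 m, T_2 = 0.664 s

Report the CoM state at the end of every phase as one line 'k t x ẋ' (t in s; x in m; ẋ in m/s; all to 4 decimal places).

1 0.5570 -0.1916 -0.2971
2 1.2210 -1.2981 -4.1699

phase 1: p=-0.0880, T=0.557, ωT=1.754272, cosh=2.976135, sinh=2.803101; start (x,ẋ)=(-0.132000, 0.030700) → end (x,ẋ)=(-0.191626, -0.297081)
phase 2: p=0.0433, T=0.664, ωT=2.091268, cosh=4.109352, sinh=3.985821; start (x,ẋ)=(-0.191626, -0.297081) → end (x,ẋ)=(-1.298064, -4.169923)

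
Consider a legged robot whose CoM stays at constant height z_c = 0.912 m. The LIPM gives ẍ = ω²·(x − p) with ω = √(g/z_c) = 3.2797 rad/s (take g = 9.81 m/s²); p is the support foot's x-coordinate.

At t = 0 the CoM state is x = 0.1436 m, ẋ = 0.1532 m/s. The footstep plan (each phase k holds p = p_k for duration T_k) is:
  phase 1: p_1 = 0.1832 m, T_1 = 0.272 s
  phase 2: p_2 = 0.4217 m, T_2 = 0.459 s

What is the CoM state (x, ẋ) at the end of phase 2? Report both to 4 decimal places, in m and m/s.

x = -0.1069, ẋ = -1.5344

phase 1: p=0.1832, T=0.272, ωT=0.892078, cosh=1.425000, sinh=1.015196; start (x,ẋ)=(0.143600, 0.153200) → end (x,ẋ)=(0.174191, 0.086460)
phase 2: p=0.4217, T=0.459, ωT=1.505382, cosh=2.363904, sinh=2.141972; start (x,ẋ)=(0.174191, 0.086460) → end (x,ẋ)=(-0.106919, -1.534370)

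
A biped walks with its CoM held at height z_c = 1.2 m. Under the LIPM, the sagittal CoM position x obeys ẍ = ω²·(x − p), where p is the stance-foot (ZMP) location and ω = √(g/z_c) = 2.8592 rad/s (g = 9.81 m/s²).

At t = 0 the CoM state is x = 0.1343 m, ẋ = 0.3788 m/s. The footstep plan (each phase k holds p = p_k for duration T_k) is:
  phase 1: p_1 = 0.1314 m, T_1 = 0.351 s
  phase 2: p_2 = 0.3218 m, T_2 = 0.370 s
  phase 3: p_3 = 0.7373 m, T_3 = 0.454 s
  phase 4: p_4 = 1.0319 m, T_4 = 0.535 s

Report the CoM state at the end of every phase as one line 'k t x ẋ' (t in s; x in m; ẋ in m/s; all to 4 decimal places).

1 0.3510 0.2923 0.5959
2 0.7210 0.5382 0.8549
3 1.1750 0.8522 0.7174
4 1.7100 1.1496 0.6033

phase 1: p=0.1314, T=0.351, ωT=1.003579, cosh=1.547297, sinh=1.180732; start (x,ẋ)=(0.134300, 0.378800) → end (x,ẋ)=(0.292316, 0.595906)
phase 2: p=0.3218, T=0.370, ωT=1.057904, cosh=1.613755, sinh=1.266572; start (x,ẋ)=(0.292316, 0.595906) → end (x,ẋ)=(0.538195, 0.854874)
phase 3: p=0.7373, T=0.454, ωT=1.298077, cosh=1.967652, sinh=1.694595; start (x,ẋ)=(0.538195, 0.854874) → end (x,ẋ)=(0.852199, 0.717394)
phase 4: p=1.0319, T=0.535, ωT=1.529672, cosh=2.416635, sinh=2.200028; start (x,ẋ)=(0.852199, 0.717394) → end (x,ẋ)=(1.149632, 0.603305)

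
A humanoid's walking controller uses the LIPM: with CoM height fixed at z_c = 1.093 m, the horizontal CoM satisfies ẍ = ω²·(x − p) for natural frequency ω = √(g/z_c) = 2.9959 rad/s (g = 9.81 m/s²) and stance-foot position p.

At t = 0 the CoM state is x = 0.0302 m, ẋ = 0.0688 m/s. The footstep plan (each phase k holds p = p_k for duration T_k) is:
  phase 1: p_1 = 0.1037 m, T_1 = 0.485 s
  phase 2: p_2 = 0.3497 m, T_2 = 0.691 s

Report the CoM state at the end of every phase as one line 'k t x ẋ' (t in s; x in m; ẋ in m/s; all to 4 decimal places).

phase 1: p=0.1037, T=0.485, ωT=1.453011, cosh=2.254919, sinh=2.021054; start (x,ẋ)=(0.030200, 0.068800) → end (x,ẋ)=(-0.015624, -0.289895)
phase 2: p=0.3497, T=0.691, ωT=2.070167, cosh=4.026155, sinh=3.899991; start (x,ẋ)=(-0.015624, -0.289895) → end (x,ẋ)=(-1.498528, -5.435596)

1 0.4850 -0.0156 -0.2899
2 1.1760 -1.4985 -5.4356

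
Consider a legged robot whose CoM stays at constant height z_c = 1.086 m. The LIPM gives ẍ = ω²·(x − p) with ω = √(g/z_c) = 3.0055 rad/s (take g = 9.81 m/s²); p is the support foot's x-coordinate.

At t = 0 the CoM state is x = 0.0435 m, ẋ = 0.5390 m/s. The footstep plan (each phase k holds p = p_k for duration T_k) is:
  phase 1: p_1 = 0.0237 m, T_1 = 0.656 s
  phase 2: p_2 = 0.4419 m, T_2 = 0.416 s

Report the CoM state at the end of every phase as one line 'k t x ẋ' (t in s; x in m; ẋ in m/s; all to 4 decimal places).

phase 1: p=0.0237, T=0.656, ωT=1.971608, cosh=3.660725, sinh=3.521492; start (x,ẋ)=(0.043500, 0.539000) → end (x,ẋ)=(0.727719, 2.182691)
phase 2: p=0.4419, T=0.416, ωT=1.250288, cosh=1.888885, sinh=1.602463; start (x,ẋ)=(0.727719, 2.182691) → end (x,ẋ)=(2.145540, 5.499415)

1 0.6560 0.7277 2.1827
2 1.0720 2.1455 5.4994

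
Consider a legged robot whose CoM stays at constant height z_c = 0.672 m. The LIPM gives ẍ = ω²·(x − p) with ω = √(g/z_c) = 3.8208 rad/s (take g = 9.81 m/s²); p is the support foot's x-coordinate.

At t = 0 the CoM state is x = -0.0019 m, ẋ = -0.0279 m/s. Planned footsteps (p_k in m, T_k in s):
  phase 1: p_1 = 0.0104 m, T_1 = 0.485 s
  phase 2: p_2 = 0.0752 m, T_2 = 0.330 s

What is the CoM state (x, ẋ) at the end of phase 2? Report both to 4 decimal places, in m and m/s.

x = -0.2690, ẋ = -1.2442

phase 1: p=0.0104, T=0.485, ωT=1.853088, cosh=3.268121, sinh=3.111368; start (x,ẋ)=(-0.001900, -0.027900) → end (x,ẋ)=(-0.052518, -0.237402)
phase 2: p=0.0752, T=0.330, ωT=1.260864, cosh=1.905939, sinh=1.622530; start (x,ẋ)=(-0.052518, -0.237402) → end (x,ẋ)=(-0.269036, -1.244241)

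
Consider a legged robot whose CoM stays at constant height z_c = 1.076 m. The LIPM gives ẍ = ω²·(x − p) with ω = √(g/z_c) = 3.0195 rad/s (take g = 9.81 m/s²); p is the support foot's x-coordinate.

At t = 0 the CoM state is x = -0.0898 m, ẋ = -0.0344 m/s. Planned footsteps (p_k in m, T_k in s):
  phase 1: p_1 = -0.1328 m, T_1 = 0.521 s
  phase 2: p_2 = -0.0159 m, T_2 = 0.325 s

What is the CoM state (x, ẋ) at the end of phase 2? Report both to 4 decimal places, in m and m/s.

phase 1: p=-0.1328, T=0.521, ωT=1.573160, cosh=2.514624, sinh=2.307235; start (x,ẋ)=(-0.089800, -0.034400) → end (x,ẋ)=(-0.050957, 0.213065)
phase 2: p=-0.0159, T=0.325, ωT=0.981337, cosh=1.521416, sinh=1.146606; start (x,ẋ)=(-0.050957, 0.213065) → end (x,ẋ)=(0.011672, 0.202788)

x = 0.0117, ẋ = 0.2028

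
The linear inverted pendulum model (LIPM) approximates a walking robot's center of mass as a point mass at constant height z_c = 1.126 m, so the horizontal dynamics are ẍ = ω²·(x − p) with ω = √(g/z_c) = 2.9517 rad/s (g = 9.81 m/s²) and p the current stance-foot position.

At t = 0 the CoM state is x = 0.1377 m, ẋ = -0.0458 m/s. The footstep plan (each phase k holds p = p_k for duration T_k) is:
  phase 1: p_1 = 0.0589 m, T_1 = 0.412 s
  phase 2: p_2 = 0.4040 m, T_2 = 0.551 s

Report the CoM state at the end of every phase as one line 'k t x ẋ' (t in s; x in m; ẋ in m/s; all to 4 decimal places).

phase 1: p=0.0589, T=0.412, ωT=1.216100, cosh=1.835194, sinh=1.538811; start (x,ẋ)=(0.137700, -0.045800) → end (x,ẋ)=(0.179636, 0.273866)
phase 2: p=0.4040, T=0.551, ωT=1.626387, cosh=2.641052, sinh=2.444414; start (x,ẋ)=(0.179636, 0.273866) → end (x,ẋ)=(0.038243, -0.895528)

1 0.4120 0.1796 0.2739
2 0.9630 0.0382 -0.8955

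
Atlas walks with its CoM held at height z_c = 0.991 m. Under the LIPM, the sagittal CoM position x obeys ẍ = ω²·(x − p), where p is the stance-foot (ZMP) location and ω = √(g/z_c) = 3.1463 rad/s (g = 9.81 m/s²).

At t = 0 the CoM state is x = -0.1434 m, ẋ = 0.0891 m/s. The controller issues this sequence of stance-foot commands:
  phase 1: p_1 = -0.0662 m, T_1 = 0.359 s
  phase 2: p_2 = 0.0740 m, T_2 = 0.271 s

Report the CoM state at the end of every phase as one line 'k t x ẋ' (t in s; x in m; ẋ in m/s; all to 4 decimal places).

1 0.3590 -0.1589 -0.1843
2 0.6300 -0.3050 -0.9587

phase 1: p=-0.0662, T=0.359, ωT=1.129522, cosh=1.708682, sinh=1.385494; start (x,ẋ)=(-0.143400, 0.089100) → end (x,ẋ)=(-0.158874, -0.184285)
phase 2: p=0.0740, T=0.271, ωT=0.852647, cosh=1.386067, sinh=0.959782; start (x,ẋ)=(-0.158874, -0.184285) → end (x,ẋ)=(-0.304996, -0.958657)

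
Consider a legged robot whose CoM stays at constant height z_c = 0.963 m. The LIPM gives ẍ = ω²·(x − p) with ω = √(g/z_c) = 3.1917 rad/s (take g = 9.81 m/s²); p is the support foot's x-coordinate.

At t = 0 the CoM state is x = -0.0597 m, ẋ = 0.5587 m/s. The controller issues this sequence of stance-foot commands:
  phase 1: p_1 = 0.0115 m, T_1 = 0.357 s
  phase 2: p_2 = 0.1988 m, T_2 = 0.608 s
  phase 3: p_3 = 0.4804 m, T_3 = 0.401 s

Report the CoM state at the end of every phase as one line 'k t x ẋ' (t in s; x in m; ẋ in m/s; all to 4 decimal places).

phase 1: p=0.0115, T=0.357, ωT=1.139437, cosh=1.722504, sinh=1.402505; start (x,ẋ)=(-0.059700, 0.558700) → end (x,ẋ)=(0.134363, 0.643645)
phase 2: p=0.1988, T=0.608, ωT=1.940554, cosh=3.553114, sinh=3.409490; start (x,ẋ)=(0.134363, 0.643645) → end (x,ẋ)=(0.657413, 1.585737)
phase 3: p=0.4804, T=0.401, ωT=1.279872, cosh=1.937126, sinh=1.659053; start (x,ẋ)=(0.657413, 1.585737) → end (x,ẋ)=(1.647566, 4.009091)

1 0.3570 0.1344 0.6436
2 0.9650 0.6574 1.5857
3 1.3660 1.6476 4.0091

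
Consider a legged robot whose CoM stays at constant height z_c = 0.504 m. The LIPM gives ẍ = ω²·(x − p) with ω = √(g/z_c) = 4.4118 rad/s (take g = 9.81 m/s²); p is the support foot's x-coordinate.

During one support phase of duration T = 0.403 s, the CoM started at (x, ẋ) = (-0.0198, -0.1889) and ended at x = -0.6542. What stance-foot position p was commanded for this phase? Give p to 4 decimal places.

p = 0.2304

ωT = 4.4118·0.403 = 1.777955; cosh(ωT) = 3.043364, sinh(ωT) = 2.874381
x(T) = p + (x₀−p)·cosh(ωT) + (ẋ₀/ω)·sinh(ωT) ⇒ p·(1 − cosh) = x(T) − x₀·cosh − (ẋ₀/ω)·sinh
numerator   = -0.6542 − (-0.0198)·3.043364 − (-0.1889/4.4118)·2.874381 = -0.470869
denominator = 1 − 3.043364 = -2.043364
p = -0.470869 / -2.043364 = 0.2304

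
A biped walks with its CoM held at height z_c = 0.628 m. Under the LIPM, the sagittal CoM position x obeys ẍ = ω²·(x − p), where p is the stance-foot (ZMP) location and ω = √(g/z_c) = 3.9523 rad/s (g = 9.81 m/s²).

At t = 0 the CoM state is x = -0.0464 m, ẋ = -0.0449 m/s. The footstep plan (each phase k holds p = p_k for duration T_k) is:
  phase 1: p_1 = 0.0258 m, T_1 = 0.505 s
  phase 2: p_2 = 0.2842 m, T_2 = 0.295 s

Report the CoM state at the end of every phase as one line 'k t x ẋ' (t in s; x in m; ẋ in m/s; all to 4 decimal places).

1 0.5050 -0.2858 -1.1988
2 0.8000 -1.1585 -5.3737

phase 1: p=0.0258, T=0.505, ωT=1.995912, cosh=3.747399, sinh=3.611509; start (x,ẋ)=(-0.046400, -0.044900) → end (x,ẋ)=(-0.285791, -1.198824)
phase 2: p=0.2842, T=0.295, ωT=1.165928, cosh=1.760267, sinh=1.448634; start (x,ẋ)=(-0.285791, -1.198824) → end (x,ẋ)=(-1.158540, -5.373695)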